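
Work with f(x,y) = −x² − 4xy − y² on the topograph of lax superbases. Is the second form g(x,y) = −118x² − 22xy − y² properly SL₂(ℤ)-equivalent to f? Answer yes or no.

D₁ = 12, D₂ = 12
river cycle of f (length 2): (-1, 2, 2), (2, 2, -1)
river cycle of g (length 2): (-1, 2, 2), (2, 2, -1)
cycles coincide ⇒ equivalent

yes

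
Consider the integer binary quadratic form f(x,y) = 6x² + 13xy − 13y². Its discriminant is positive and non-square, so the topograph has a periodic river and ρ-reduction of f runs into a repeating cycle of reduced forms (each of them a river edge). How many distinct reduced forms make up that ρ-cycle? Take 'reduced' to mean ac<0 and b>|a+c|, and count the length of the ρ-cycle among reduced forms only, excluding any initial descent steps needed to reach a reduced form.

D = 481, ⌊√D⌋ = 21
river: ρ → (-13,13,6)
river: ρ → (6,11,-15)
river: ρ → (-15,19,2)
river: ρ → (2,21,-5)
river: ρ → (-5,19,6)
river: ρ → (6,17,-8)
river: ρ → (-8,15,8)
river: ρ → (8,17,-6)
river: ρ → (-6,19,5)
river: ρ → (5,21,-2)
river: ρ → (-2,19,15)
river: ρ → (15,11,-6)
river: ρ → (-6,13,13)
river: ρ → (13,13,-6)
river: ρ → (-6,11,15)
river: ρ → (15,19,-2)
river: ρ → (-2,21,5)
river: ρ → (5,19,-6)
river: ρ → (-6,17,8)
river: ρ → (8,15,-8)
river: ρ → (-8,17,6)
river: ρ → (6,19,-5)
river: ρ → (-5,21,2)
river: ρ → (2,19,-15)
river: ρ → (-15,11,6)
river: ρ → (6,13,-13)
ρ-cycle length = 26 (tail of 0 descent steps not counted)

26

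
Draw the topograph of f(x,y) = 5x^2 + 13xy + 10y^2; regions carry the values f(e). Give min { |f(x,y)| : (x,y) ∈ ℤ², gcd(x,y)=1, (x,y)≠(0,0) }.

translate: b→3 (≡13 mod 10), so (5,13,10)→(5,3,2)
flip: (5,3,2)→(2,-3,5)
translate: b→1 (≡-3 mod 4), so (2,-3,5)→(2,1,4)
reduced (well bottom): (2,1,4) with a≤c, −a<b≤a
well minimum = a = 2

2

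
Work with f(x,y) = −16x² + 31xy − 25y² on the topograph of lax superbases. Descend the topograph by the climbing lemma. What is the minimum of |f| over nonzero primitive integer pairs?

translate: b→1 (≡-31 mod 32), so (16,-31,25)→(16,1,10)
flip: (16,1,10)→(10,-1,16)
reduced (well bottom): (10,-1,16) with a≤c, −a<b≤a
well minimum |f| = |-10| = 10 (negative-definite)

10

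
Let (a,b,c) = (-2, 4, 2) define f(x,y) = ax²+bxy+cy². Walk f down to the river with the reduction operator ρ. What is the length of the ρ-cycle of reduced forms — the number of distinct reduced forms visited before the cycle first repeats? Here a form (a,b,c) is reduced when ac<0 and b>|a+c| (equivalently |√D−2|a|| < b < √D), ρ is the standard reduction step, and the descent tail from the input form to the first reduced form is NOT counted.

D = 32, ⌊√D⌋ = 5
river: ρ → (2,4,-2)
river: ρ → (-2,4,2)
ρ-cycle length = 2 (tail of 0 descent steps not counted)

2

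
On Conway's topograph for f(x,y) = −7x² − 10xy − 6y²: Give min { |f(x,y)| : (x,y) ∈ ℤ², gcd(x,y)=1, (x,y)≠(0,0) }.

translate: b→-4 (≡10 mod 14), so (7,10,6)→(7,-4,3)
flip: (7,-4,3)→(3,4,7)
translate: b→-2 (≡4 mod 6), so (3,4,7)→(3,-2,6)
reduced (well bottom): (3,-2,6) with a≤c, −a<b≤a
well minimum |f| = |-3| = 3 (negative-definite)

3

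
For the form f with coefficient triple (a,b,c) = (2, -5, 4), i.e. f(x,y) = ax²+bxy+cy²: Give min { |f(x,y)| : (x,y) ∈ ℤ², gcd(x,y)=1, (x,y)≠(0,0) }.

translate: b→-1 (≡-5 mod 4), so (2,-5,4)→(2,-1,1)
flip: (2,-1,1)→(1,1,2)
reduced (well bottom): (1,1,2) with a≤c, −a<b≤a
well minimum = a = 1

1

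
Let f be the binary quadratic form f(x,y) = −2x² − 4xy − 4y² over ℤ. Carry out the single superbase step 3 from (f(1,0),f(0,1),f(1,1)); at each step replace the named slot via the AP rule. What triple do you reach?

start (-2,-4,-10) = (f(1,0),f(0,1),f(1,1))
replace slot 3: 2·((-2)+(-4)) − (-10) = -2 → (-2,-4,-2)

-2,-4,-2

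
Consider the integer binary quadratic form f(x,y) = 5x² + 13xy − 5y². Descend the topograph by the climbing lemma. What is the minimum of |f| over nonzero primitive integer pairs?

river: ρ → (-5,7,11)
river: ρ → (11,15,-1)
river: ρ → (-1,15,11)
river: ρ → (11,7,-5)
river: ρ → (-5,13,5)
river: ρ → (5,7,-11)
river: ρ → (-11,15,1)
river: ρ → (1,15,-11)
river: ρ → (-11,7,5)
river: ρ → (5,13,-5)
closes: descent 0, river 10
min |a| on river = 1

1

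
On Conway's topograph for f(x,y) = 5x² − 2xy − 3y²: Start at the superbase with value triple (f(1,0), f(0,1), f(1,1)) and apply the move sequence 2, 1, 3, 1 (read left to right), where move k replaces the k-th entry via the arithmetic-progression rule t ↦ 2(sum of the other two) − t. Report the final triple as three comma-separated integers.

start (5,-3,0) = (f(1,0),f(0,1),f(1,1))
replace slot 2: 2·(5+0) − (-3) = 13 → (5,13,0)
replace slot 1: 2·(13+0) − 5 = 21 → (21,13,0)
replace slot 3: 2·(21+13) − 0 = 68 → (21,13,68)
replace slot 1: 2·(13+68) − 21 = 141 → (141,13,68)

141,13,68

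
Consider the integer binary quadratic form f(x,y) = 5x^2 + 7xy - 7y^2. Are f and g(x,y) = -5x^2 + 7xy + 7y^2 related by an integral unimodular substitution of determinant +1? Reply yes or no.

D₁ = 189, D₂ = 189
river cycle of f (length 4): (-7, 7, 5), (5, 13, -1), (-1, 13, 5), (5, 7, -7)
river cycle of g (length 4): (7, 7, -5), (-5, 13, 1), (1, 13, -5), (-5, 7, 7)
cycles differ ⇒ inequivalent

no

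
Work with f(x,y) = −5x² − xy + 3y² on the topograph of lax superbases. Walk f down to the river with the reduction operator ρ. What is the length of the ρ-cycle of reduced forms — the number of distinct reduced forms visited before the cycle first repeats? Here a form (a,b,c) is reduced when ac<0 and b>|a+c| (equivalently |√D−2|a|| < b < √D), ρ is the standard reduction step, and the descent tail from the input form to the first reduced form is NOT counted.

D = 61, ⌊√D⌋ = 7
descent: ρ → (3,7,-1)  [lands on river]
river: ρ → (-1,7,3)
river: ρ → (3,5,-3)
river: ρ → (-3,7,1)
river: ρ → (1,7,-3)
river: ρ → (-3,5,3)
ρ-cycle length = 6 (tail of 1 descent step not counted)

6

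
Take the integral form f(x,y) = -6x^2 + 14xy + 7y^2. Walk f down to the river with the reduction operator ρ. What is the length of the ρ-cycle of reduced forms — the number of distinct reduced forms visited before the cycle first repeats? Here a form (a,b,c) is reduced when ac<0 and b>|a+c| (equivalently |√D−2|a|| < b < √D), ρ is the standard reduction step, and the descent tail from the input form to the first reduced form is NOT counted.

D = 364, ⌊√D⌋ = 19
river: ρ → (7,14,-6)
river: ρ → (-6,10,11)
river: ρ → (11,12,-5)
river: ρ → (-5,18,2)
river: ρ → (2,18,-5)
river: ρ → (-5,12,11)
river: ρ → (11,10,-6)
river: ρ → (-6,14,7)
ρ-cycle length = 8 (tail of 0 descent steps not counted)

8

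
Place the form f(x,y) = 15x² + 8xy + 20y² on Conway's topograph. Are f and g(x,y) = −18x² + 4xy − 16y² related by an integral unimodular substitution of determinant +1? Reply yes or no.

D₁ = -1136, D₂ = -1136
f: reduced (well bottom): (15,8,20) with a≤c, −a<b≤a
g is negative-definite; reduce −g:
−g: flip: (18,-4,16)→(16,4,18)
−g: reduced (well bottom): (16,4,18) with a≤c, −a<b≤a
flip sign back: reduced form of g is (-16,-4,-18)
reduced forms (15, 8, 20) vs (-16, -4, -18) ⇒ inequivalent

no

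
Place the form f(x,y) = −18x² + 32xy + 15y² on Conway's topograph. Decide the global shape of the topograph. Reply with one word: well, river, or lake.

D = b²−4ac = 32² − 4·(-18)·15 = 2104
D > 0 non-square ⇒ indefinite ⇒ periodic river

river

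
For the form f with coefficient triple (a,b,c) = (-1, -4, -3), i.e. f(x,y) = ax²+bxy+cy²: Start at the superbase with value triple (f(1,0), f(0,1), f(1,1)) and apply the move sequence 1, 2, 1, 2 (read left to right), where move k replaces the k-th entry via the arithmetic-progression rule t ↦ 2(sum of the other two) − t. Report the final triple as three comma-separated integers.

start (-1,-3,-8) = (f(1,0),f(0,1),f(1,1))
replace slot 1: 2·((-3)+(-8)) − (-1) = -21 → (-21,-3,-8)
replace slot 2: 2·((-21)+(-8)) − (-3) = -55 → (-21,-55,-8)
replace slot 1: 2·((-55)+(-8)) − (-21) = -105 → (-105,-55,-8)
replace slot 2: 2·((-105)+(-8)) − (-55) = -171 → (-105,-171,-8)

-105,-171,-8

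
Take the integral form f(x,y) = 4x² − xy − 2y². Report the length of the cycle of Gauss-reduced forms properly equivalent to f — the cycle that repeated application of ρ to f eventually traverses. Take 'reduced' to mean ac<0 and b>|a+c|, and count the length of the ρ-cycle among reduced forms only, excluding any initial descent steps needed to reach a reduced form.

D = 33, ⌊√D⌋ = 5
descent: ρ → (-2,5,1)  [lands on river]
river: ρ → (1,5,-2)
river: ρ → (-2,3,3)
river: ρ → (3,3,-2)
ρ-cycle length = 4 (tail of 1 descent step not counted)

4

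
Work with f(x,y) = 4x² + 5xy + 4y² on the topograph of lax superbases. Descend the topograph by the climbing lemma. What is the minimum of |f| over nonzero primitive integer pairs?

translate: b→-3 (≡5 mod 8), so (4,5,4)→(4,-3,3)
flip: (4,-3,3)→(3,3,4)
reduced (well bottom): (3,3,4) with a≤c, −a<b≤a
well minimum = a = 3

3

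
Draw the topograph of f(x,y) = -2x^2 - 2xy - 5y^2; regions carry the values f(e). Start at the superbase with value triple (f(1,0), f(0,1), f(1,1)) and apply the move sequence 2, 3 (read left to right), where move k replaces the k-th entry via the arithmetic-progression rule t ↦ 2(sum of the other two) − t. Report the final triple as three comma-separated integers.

start (-2,-5,-9) = (f(1,0),f(0,1),f(1,1))
replace slot 2: 2·((-2)+(-9)) − (-5) = -17 → (-2,-17,-9)
replace slot 3: 2·((-2)+(-17)) − (-9) = -29 → (-2,-17,-29)

-2,-17,-29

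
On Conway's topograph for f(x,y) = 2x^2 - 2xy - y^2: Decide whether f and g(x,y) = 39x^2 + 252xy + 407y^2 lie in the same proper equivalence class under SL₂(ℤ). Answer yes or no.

D₁ = 12, D₂ = 12
river cycle of f (length 2): (-1, 2, 2), (2, 2, -1)
river cycle of g (length 2): (2, 2, -1), (-1, 2, 2)
cycles coincide ⇒ equivalent

yes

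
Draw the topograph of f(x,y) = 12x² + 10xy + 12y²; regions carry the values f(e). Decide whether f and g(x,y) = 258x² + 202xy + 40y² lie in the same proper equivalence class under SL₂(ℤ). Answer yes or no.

D₁ = -476, D₂ = -476
f: reduced (well bottom): (12,10,12) with a≤c, −a<b≤a
g: flip: (258,202,40)→(40,-202,258)
g: translate: b→38 (≡-202 mod 80), so (40,-202,258)→(40,38,12)
g: flip: (40,38,12)→(12,-38,40)
g: translate: b→10 (≡-38 mod 24), so (12,-38,40)→(12,10,12)
g: reduced (well bottom): (12,10,12) with a≤c, −a<b≤a
reduced forms (12, 10, 12) vs (12, 10, 12) ⇒ equivalent

yes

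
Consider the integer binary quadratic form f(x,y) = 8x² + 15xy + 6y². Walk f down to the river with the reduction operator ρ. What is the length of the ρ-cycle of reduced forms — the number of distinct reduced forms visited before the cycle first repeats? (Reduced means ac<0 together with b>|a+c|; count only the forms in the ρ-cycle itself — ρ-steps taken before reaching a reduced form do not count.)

D = 33, ⌊√D⌋ = 5
descent: ρ → (6,-3,-1)
descent: ρ → (-1,5,2)  [lands on river]
river: ρ → (2,3,-3)
river: ρ → (-3,3,2)
river: ρ → (2,5,-1)
ρ-cycle length = 4 (tail of 2 descent steps not counted)

4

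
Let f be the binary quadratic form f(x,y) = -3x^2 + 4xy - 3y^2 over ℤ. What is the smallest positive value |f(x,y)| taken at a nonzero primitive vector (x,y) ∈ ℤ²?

translate: b→2 (≡-4 mod 6), so (3,-4,3)→(3,2,2)
flip: (3,2,2)→(2,-2,3)
translate: b→2 (≡-2 mod 4), so (2,-2,3)→(2,2,3)
reduced (well bottom): (2,2,3) with a≤c, −a<b≤a
well minimum |f| = |-2| = 2 (negative-definite)

2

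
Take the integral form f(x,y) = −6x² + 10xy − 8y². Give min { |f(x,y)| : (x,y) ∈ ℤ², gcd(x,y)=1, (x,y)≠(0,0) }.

translate: b→2 (≡-10 mod 12), so (6,-10,8)→(6,2,4)
flip: (6,2,4)→(4,-2,6)
reduced (well bottom): (4,-2,6) with a≤c, −a<b≤a
well minimum |f| = |-4| = 4 (negative-definite)

4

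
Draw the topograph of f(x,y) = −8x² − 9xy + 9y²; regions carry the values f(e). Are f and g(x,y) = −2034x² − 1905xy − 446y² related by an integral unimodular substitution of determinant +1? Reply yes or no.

D₁ = 369, D₂ = 369
river cycle of f (length 16): (9, 9, -8), (-8, 7, 10), (10, 13, -5), (-5, 17, 4), (4, 15, -9), (-9, 3, 10), (10, 17, -2), (-2, 19, 1), (1, 19, -2), (-2, 17, 10), … (6 more)
river cycle of g (length 16): (-8, 7, 10), (10, 13, -5), (-5, 17, 4), (4, 15, -9), (-9, 3, 10), (10, 17, -2), (-2, 19, 1), (1, 19, -2), (-2, 17, 10), (10, 3, -9), … (6 more)
cycles coincide ⇒ equivalent

yes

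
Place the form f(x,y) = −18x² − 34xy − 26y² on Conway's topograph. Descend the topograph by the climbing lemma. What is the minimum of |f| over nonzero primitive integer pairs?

translate: b→-2 (≡34 mod 36), so (18,34,26)→(18,-2,10)
flip: (18,-2,10)→(10,2,18)
reduced (well bottom): (10,2,18) with a≤c, −a<b≤a
well minimum |f| = |-10| = 10 (negative-definite)

10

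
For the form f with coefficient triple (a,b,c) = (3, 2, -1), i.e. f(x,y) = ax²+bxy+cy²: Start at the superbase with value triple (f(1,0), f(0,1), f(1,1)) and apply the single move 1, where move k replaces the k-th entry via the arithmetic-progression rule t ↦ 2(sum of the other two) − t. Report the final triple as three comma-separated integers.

start (3,-1,4) = (f(1,0),f(0,1),f(1,1))
replace slot 1: 2·((-1)+4) − 3 = 3 → (3,-1,4)

3,-1,4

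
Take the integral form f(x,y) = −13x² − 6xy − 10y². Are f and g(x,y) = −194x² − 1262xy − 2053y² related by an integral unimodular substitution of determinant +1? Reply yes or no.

D₁ = -484, D₂ = -484
f is negative-definite; reduce −f:
−f: flip: (13,6,10)→(10,-6,13)
−f: reduced (well bottom): (10,-6,13) with a≤c, −a<b≤a
flip sign back: reduced form of f is (-10,6,-13)
g is negative-definite; reduce −g:
−g: translate: b→98 (≡1262 mod 388), so (194,1262,2053)→(194,98,13)
−g: flip: (194,98,13)→(13,-98,194)
−g: translate: b→6 (≡-98 mod 26), so (13,-98,194)→(13,6,10)
−g: flip: (13,6,10)→(10,-6,13)
−g: reduced (well bottom): (10,-6,13) with a≤c, −a<b≤a
flip sign back: reduced form of g is (-10,6,-13)
reduced forms (-10, 6, -13) vs (-10, 6, -13) ⇒ equivalent

yes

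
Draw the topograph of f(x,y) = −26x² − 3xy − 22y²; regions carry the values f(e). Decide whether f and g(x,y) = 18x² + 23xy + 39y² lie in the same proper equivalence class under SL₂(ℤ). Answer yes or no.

D₁ = -2279, D₂ = -2279
f is negative-definite; reduce −f:
−f: flip: (26,3,22)→(22,-3,26)
−f: reduced (well bottom): (22,-3,26) with a≤c, −a<b≤a
flip sign back: reduced form of f is (-22,3,-26)
g: translate: b→-13 (≡23 mod 36), so (18,23,39)→(18,-13,34)
g: reduced (well bottom): (18,-13,34) with a≤c, −a<b≤a
reduced forms (-22, 3, -26) vs (18, -13, 34) ⇒ inequivalent

no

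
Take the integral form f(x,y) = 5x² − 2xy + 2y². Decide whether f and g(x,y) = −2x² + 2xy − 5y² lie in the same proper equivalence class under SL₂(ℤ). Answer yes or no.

D₁ = -36, D₂ = -36
f: flip: (5,-2,2)→(2,2,5)
f: reduced (well bottom): (2,2,5) with a≤c, −a<b≤a
g is negative-definite; reduce −g:
−g: translate: b→2 (≡-2 mod 4), so (2,-2,5)→(2,2,5)
−g: reduced (well bottom): (2,2,5) with a≤c, −a<b≤a
flip sign back: reduced form of g is (-2,-2,-5)
reduced forms (2, 2, 5) vs (-2, -2, -5) ⇒ inequivalent

no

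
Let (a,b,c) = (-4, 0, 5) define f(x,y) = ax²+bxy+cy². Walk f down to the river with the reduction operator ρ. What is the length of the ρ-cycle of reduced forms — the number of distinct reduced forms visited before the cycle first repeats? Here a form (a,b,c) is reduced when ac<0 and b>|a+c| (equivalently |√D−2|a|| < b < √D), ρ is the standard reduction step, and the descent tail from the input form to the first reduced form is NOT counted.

D = 80, ⌊√D⌋ = 8
descent: ρ → (5,0,-4)
descent: ρ → (-4,8,1)  [lands on river]
river: ρ → (1,8,-4)
ρ-cycle length = 2 (tail of 2 descent steps not counted)

2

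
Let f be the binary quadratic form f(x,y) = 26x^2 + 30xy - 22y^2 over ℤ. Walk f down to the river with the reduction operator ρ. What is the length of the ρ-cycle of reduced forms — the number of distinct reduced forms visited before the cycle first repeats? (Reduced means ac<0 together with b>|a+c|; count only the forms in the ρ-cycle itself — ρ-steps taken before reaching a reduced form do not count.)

D = 3188, ⌊√D⌋ = 56
river: ρ → (-22,14,34)
river: ρ → (34,54,-2)
river: ρ → (-2,54,34)
river: ρ → (34,14,-22)
river: ρ → (-22,30,26)
river: ρ → (26,22,-26)
river: ρ → (-26,30,22)
river: ρ → (22,14,-34)
river: ρ → (-34,54,2)
river: ρ → (2,54,-34)
river: ρ → (-34,14,22)
river: ρ → (22,30,-26)
river: ρ → (-26,22,26)
river: ρ → (26,30,-22)
ρ-cycle length = 14 (tail of 0 descent steps not counted)

14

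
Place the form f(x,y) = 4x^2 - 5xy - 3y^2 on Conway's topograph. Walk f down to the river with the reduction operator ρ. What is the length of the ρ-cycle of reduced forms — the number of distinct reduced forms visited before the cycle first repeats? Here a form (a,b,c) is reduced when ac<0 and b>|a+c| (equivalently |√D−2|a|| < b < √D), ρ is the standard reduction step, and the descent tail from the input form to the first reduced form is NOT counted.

D = 73, ⌊√D⌋ = 8
descent: ρ → (-3,5,4)  [lands on river]
river: ρ → (4,3,-4)
river: ρ → (-4,5,3)
river: ρ → (3,7,-2)
river: ρ → (-2,5,6)
river: ρ → (6,7,-1)
river: ρ → (-1,7,6)
river: ρ → (6,5,-2)
river: ρ → (-2,7,3)
river: ρ → (3,5,-4)
river: ρ → (-4,3,4)
river: ρ → (4,5,-3)
river: ρ → (-3,7,2)
river: ρ → (2,5,-6)
river: ρ → (-6,7,1)
river: ρ → (1,7,-6)
river: ρ → (-6,5,2)
river: ρ → (2,7,-3)
ρ-cycle length = 18 (tail of 1 descent step not counted)

18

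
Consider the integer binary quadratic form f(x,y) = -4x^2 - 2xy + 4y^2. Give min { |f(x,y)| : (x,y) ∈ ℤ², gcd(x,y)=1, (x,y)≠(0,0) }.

descent: ρ → (4,2,-4)  [lands on river]
river: ρ → (-4,6,2)
river: ρ → (2,6,-4)
river: ρ → (-4,2,4)
river: ρ → (4,6,-2)
river: ρ → (-2,6,4)
closes: descent 1, river 6
min |a| on river = 2

2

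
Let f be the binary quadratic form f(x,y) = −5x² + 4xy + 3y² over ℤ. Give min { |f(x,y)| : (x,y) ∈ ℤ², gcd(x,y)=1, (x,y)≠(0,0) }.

river: ρ → (3,8,-1)
river: ρ → (-1,8,3)
river: ρ → (3,4,-5)
river: ρ → (-5,6,2)
river: ρ → (2,6,-5)
river: ρ → (-5,4,3)
closes: descent 0, river 6
min |a| on river = 1

1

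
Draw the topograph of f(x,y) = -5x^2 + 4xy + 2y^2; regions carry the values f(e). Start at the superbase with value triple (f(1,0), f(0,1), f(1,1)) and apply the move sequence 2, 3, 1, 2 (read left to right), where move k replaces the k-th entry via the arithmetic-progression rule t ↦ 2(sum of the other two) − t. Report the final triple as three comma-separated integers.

start (-5,2,1) = (f(1,0),f(0,1),f(1,1))
replace slot 2: 2·((-5)+1) − 2 = -10 → (-5,-10,1)
replace slot 3: 2·((-5)+(-10)) − 1 = -31 → (-5,-10,-31)
replace slot 1: 2·((-10)+(-31)) − (-5) = -77 → (-77,-10,-31)
replace slot 2: 2·((-77)+(-31)) − (-10) = -206 → (-77,-206,-31)

-77,-206,-31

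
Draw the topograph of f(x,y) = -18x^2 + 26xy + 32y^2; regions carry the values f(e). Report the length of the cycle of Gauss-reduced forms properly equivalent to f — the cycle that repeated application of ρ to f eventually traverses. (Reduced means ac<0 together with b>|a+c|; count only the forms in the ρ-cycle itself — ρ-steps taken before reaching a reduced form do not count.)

D = 2980, ⌊√D⌋ = 54
river: ρ → (32,38,-12)
river: ρ → (-12,34,38)
river: ρ → (38,42,-8)
river: ρ → (-8,54,2)
river: ρ → (2,54,-8)
river: ρ → (-8,42,38)
river: ρ → (38,34,-12)
river: ρ → (-12,38,32)
river: ρ → (32,26,-18)
river: ρ → (-18,46,12)
river: ρ → (12,50,-10)
river: ρ → (-10,50,12)
river: ρ → (12,46,-18)
river: ρ → (-18,26,32)
ρ-cycle length = 14 (tail of 0 descent steps not counted)

14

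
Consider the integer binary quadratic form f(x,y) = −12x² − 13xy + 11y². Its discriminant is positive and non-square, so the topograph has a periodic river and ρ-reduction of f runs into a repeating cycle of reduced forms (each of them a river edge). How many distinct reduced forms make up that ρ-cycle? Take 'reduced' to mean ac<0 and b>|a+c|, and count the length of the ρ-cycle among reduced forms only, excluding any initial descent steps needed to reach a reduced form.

D = 697, ⌊√D⌋ = 26
descent: ρ → (11,13,-12)  [lands on river]
river: ρ → (-12,11,12)
river: ρ → (12,13,-11)
river: ρ → (-11,9,14)
river: ρ → (14,19,-6)
river: ρ → (-6,17,17)
river: ρ → (17,17,-6)
river: ρ → (-6,19,14)
river: ρ → (14,9,-11)
river: ρ → (-11,13,12)
river: ρ → (12,11,-12)
river: ρ → (-12,13,11)
river: ρ → (11,9,-14)
river: ρ → (-14,19,6)
river: ρ → (6,17,-17)
river: ρ → (-17,17,6)
river: ρ → (6,19,-14)
river: ρ → (-14,9,11)
ρ-cycle length = 18 (tail of 1 descent step not counted)

18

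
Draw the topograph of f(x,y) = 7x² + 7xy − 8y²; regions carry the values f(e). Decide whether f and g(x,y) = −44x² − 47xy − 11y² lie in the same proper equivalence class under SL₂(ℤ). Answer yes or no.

D₁ = 273, D₂ = 273
river cycle of f (length 8): (-8, 9, 6), (6, 15, -2), (-2, 13, 13), (13, 13, -2), (-2, 15, 6), (6, 9, -8), (-8, 7, 7), (7, 7, -8)
river cycle of g (length 8): (6, 9, -8), (-8, 7, 7), (7, 7, -8), (-8, 9, 6), (6, 15, -2), (-2, 13, 13), (13, 13, -2), (-2, 15, 6)
cycles coincide ⇒ equivalent

yes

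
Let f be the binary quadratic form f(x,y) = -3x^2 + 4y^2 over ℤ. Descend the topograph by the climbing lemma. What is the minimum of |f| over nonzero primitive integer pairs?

descent: ρ → (4,0,-3)
descent: ρ → (-3,6,1)  [lands on river]
river: ρ → (1,6,-3)
closes: descent 2, river 2
min |a| on river = 1

1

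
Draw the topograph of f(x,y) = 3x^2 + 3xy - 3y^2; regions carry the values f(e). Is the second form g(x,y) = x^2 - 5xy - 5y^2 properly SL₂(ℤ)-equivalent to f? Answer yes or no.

D₁ = 45, D₂ = 45
river cycle of f (length 2): (-3, 3, 3), (3, 3, -3)
river cycle of g (length 2): (-5, 5, 1), (1, 5, -5)
cycles differ ⇒ inequivalent

no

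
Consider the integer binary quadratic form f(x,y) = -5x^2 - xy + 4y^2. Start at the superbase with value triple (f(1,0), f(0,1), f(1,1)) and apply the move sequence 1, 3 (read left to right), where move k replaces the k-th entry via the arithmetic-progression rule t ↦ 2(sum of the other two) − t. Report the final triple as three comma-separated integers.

start (-5,4,-2) = (f(1,0),f(0,1),f(1,1))
replace slot 1: 2·(4+(-2)) − (-5) = 9 → (9,4,-2)
replace slot 3: 2·(9+4) − (-2) = 28 → (9,4,28)

9,4,28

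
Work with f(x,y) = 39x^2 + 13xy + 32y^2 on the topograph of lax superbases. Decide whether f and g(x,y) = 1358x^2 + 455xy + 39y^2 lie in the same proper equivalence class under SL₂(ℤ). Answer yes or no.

D₁ = -4823, D₂ = -4823
f: flip: (39,13,32)→(32,-13,39)
f: reduced (well bottom): (32,-13,39) with a≤c, −a<b≤a
g: flip: (1358,455,39)→(39,-455,1358)
g: translate: b→13 (≡-455 mod 78), so (39,-455,1358)→(39,13,32)
g: flip: (39,13,32)→(32,-13,39)
g: reduced (well bottom): (32,-13,39) with a≤c, −a<b≤a
reduced forms (32, -13, 39) vs (32, -13, 39) ⇒ equivalent

yes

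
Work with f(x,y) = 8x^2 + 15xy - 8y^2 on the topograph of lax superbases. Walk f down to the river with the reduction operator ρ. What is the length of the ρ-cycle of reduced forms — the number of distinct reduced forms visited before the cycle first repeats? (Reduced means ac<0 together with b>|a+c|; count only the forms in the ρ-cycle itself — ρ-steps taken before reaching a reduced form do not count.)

D = 481, ⌊√D⌋ = 21
river: ρ → (-8,17,6)
river: ρ → (6,19,-5)
river: ρ → (-5,21,2)
river: ρ → (2,19,-15)
river: ρ → (-15,11,6)
river: ρ → (6,13,-13)
river: ρ → (-13,13,6)
river: ρ → (6,11,-15)
river: ρ → (-15,19,2)
river: ρ → (2,21,-5)
river: ρ → (-5,19,6)
river: ρ → (6,17,-8)
river: ρ → (-8,15,8)
river: ρ → (8,17,-6)
river: ρ → (-6,19,5)
river: ρ → (5,21,-2)
river: ρ → (-2,19,15)
river: ρ → (15,11,-6)
river: ρ → (-6,13,13)
river: ρ → (13,13,-6)
river: ρ → (-6,11,15)
river: ρ → (15,19,-2)
river: ρ → (-2,21,5)
river: ρ → (5,19,-6)
river: ρ → (-6,17,8)
river: ρ → (8,15,-8)
ρ-cycle length = 26 (tail of 0 descent steps not counted)

26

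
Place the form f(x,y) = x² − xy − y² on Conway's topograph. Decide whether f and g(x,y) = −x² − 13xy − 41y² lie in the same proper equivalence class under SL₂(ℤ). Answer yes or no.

D₁ = 5, D₂ = 5
river cycle of f (length 2): (-1, 1, 1), (1, 1, -1)
river cycle of g (length 2): (-1, 1, 1), (1, 1, -1)
cycles coincide ⇒ equivalent

yes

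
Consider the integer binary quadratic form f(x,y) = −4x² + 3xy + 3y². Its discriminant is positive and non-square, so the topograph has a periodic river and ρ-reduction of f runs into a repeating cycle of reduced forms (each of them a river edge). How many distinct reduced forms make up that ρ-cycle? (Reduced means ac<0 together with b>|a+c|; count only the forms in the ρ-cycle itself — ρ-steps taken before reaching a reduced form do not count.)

D = 57, ⌊√D⌋ = 7
river: ρ → (3,3,-4)
river: ρ → (-4,5,2)
river: ρ → (2,7,-1)
river: ρ → (-1,7,2)
river: ρ → (2,5,-4)
river: ρ → (-4,3,3)
ρ-cycle length = 6 (tail of 0 descent steps not counted)

6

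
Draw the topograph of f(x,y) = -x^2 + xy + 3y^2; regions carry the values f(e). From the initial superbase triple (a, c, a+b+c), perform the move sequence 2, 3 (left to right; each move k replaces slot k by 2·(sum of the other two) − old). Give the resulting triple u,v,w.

start (-1,3,3) = (f(1,0),f(0,1),f(1,1))
replace slot 2: 2·((-1)+3) − 3 = 1 → (-1,1,3)
replace slot 3: 2·((-1)+1) − 3 = -3 → (-1,1,-3)

-1,1,-3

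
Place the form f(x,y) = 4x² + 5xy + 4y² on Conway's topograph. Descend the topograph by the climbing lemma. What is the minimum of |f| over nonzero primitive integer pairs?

translate: b→-3 (≡5 mod 8), so (4,5,4)→(4,-3,3)
flip: (4,-3,3)→(3,3,4)
reduced (well bottom): (3,3,4) with a≤c, −a<b≤a
well minimum = a = 3

3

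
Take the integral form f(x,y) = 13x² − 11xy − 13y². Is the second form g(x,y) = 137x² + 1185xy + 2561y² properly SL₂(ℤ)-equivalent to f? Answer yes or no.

D₁ = 797, D₂ = 797
river cycle of f (length 14): (-13, 11, 13), (13, 15, -11), (-11, 7, 17), (17, 27, -1), (-1, 27, 17), (17, 7, -11), (-11, 15, 13), (13, 11, -13), (-13, 15, 11), (11, 7, -17), … (4 more)
river cycle of g (length 14): (13, 15, -11), (-11, 7, 17), (17, 27, -1), (-1, 27, 17), (17, 7, -11), (-11, 15, 13), (13, 11, -13), (-13, 15, 11), (11, 7, -17), (-17, 27, 1), … (4 more)
cycles coincide ⇒ equivalent

yes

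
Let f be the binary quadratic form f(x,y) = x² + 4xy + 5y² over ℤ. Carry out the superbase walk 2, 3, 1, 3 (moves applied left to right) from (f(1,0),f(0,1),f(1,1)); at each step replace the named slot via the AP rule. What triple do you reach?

start (1,5,10) = (f(1,0),f(0,1),f(1,1))
replace slot 2: 2·(1+10) − 5 = 17 → (1,17,10)
replace slot 3: 2·(1+17) − 10 = 26 → (1,17,26)
replace slot 1: 2·(17+26) − 1 = 85 → (85,17,26)
replace slot 3: 2·(85+17) − 26 = 178 → (85,17,178)

85,17,178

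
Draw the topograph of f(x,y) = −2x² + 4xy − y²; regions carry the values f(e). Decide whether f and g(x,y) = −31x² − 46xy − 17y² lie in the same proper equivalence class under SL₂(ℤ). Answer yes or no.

D₁ = 8, D₂ = 8
river cycle of f (length 2): (-1, 2, 1), (1, 2, -1)
river cycle of g (length 2): (1, 2, -1), (-1, 2, 1)
cycles coincide ⇒ equivalent

yes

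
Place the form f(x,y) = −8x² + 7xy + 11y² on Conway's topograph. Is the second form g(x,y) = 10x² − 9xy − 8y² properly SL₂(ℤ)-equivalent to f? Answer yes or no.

D₁ = 401, D₂ = 401
river cycle of f (length 10): (11, 15, -4), (-4, 17, 7), (7, 11, -10), (-10, 9, 8), (8, 7, -11), (-11, 15, 4), (4, 17, -7), (-7, 11, 10), (10, 9, -8), (-8, 7, 11)
river cycle of g (length 10): (-8, 9, 10), (10, 11, -7), (-7, 17, 4), (4, 15, -11), (-11, 7, 8), (8, 9, -10), (-10, 11, 7), (7, 17, -4), (-4, 15, 11), (11, 7, -8)
cycles differ ⇒ inequivalent

no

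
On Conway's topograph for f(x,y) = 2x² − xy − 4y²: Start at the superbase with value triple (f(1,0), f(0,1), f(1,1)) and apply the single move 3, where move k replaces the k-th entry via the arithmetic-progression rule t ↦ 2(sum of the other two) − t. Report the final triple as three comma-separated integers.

start (2,-4,-3) = (f(1,0),f(0,1),f(1,1))
replace slot 3: 2·(2+(-4)) − (-3) = -1 → (2,-4,-1)

2,-4,-1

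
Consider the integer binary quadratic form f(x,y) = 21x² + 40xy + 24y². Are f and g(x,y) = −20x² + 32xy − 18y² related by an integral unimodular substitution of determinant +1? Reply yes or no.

D₁ = -416, D₂ = -416
f: translate: b→-2 (≡40 mod 42), so (21,40,24)→(21,-2,5)
f: flip: (21,-2,5)→(5,2,21)
f: reduced (well bottom): (5,2,21) with a≤c, −a<b≤a
g is negative-definite; reduce −g:
−g: translate: b→8 (≡-32 mod 40), so (20,-32,18)→(20,8,6)
−g: flip: (20,8,6)→(6,-8,20)
−g: translate: b→4 (≡-8 mod 12), so (6,-8,20)→(6,4,18)
−g: reduced (well bottom): (6,4,18) with a≤c, −a<b≤a
flip sign back: reduced form of g is (-6,-4,-18)
reduced forms (5, 2, 21) vs (-6, -4, -18) ⇒ inequivalent

no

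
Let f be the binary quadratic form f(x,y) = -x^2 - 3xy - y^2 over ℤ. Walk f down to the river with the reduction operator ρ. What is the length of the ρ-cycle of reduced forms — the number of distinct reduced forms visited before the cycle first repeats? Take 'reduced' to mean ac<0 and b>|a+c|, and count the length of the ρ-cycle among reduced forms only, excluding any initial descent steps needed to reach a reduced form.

D = 5, ⌊√D⌋ = 2
descent: ρ → (-1,1,1)  [lands on river]
river: ρ → (1,1,-1)
ρ-cycle length = 2 (tail of 1 descent step not counted)

2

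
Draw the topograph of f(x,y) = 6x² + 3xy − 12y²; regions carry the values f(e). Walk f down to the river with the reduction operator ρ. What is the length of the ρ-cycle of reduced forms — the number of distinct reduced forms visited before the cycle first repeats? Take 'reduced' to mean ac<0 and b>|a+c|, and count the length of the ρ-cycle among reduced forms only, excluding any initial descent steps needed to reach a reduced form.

D = 297, ⌊√D⌋ = 17
descent: ρ → (-12,-3,6)
descent: ρ → (6,15,-3)  [lands on river]
river: ρ → (-3,15,6)
river: ρ → (6,9,-9)
river: ρ → (-9,9,6)
ρ-cycle length = 4 (tail of 2 descent steps not counted)

4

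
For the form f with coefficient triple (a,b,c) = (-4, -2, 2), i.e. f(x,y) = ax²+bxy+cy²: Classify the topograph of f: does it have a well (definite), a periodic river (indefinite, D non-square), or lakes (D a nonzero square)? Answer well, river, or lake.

D = b²−4ac = (-2)² − 4·(-4)·2 = 36
D = 6² is a perfect square ⇒ form factors over ℤ ⇒ lakes

lake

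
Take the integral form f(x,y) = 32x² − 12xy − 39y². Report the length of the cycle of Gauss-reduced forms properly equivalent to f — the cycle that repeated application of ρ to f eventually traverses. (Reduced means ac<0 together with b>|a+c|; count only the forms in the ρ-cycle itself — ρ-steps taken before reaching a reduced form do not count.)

D = 5136, ⌊√D⌋ = 71
descent: ρ → (-39,12,32)  [lands on river]
river: ρ → (32,52,-19)
river: ρ → (-19,62,17)
river: ρ → (17,40,-52)
river: ρ → (-52,64,5)
river: ρ → (5,66,-39)
ρ-cycle length = 6 (tail of 1 descent step not counted)

6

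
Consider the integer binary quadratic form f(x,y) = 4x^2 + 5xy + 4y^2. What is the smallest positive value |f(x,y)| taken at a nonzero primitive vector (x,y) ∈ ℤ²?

translate: b→-3 (≡5 mod 8), so (4,5,4)→(4,-3,3)
flip: (4,-3,3)→(3,3,4)
reduced (well bottom): (3,3,4) with a≤c, −a<b≤a
well minimum = a = 3

3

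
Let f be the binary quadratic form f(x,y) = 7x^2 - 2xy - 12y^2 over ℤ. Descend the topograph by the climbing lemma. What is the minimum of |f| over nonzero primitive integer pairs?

descent: ρ → (-12,2,7)
descent: ρ → (7,12,-7)  [lands on river]
river: ρ → (-7,16,3)
river: ρ → (3,14,-12)
river: ρ → (-12,10,5)
river: ρ → (5,10,-12)
river: ρ → (-12,14,3)
river: ρ → (3,16,-7)
river: ρ → (-7,12,7)
river: ρ → (7,16,-3)
river: ρ → (-3,14,12)
river: ρ → (12,10,-5)
river: ρ → (-5,10,12)
river: ρ → (12,14,-3)
river: ρ → (-3,16,7)
closes: descent 2, river 14
min |a| on river = 3

3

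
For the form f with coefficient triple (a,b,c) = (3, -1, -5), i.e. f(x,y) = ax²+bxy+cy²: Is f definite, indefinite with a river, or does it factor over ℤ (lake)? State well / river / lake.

D = b²−4ac = (-1)² − 4·3·(-5) = 61
D > 0 non-square ⇒ indefinite ⇒ periodic river

river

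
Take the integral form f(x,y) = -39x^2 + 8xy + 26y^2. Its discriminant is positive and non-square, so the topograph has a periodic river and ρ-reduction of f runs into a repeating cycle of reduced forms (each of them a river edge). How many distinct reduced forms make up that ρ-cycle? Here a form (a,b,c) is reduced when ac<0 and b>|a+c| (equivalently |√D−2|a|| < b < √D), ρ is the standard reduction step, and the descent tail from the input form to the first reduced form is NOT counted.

D = 4120, ⌊√D⌋ = 64
descent: ρ → (26,44,-21)  [lands on river]
river: ρ → (-21,40,30)
river: ρ → (30,20,-31)
river: ρ → (-31,42,19)
river: ρ → (19,34,-39)
river: ρ → (-39,44,14)
river: ρ → (14,40,-45)
river: ρ → (-45,50,9)
river: ρ → (9,58,-21)
river: ρ → (-21,26,41)
river: ρ → (41,56,-6)
river: ρ → (-6,64,1)
river: ρ → (1,64,-6)
river: ρ → (-6,56,41)
river: ρ → (41,26,-21)
river: ρ → (-21,58,9)
river: ρ → (9,50,-45)
river: ρ → (-45,40,14)
river: ρ → (14,44,-39)
river: ρ → (-39,34,19)
river: ρ → (19,42,-31)
river: ρ → (-31,20,30)
river: ρ → (30,40,-21)
river: ρ → (-21,44,26)
river: ρ → (26,60,-5)
river: ρ → (-5,60,26)
ρ-cycle length = 26 (tail of 1 descent step not counted)

26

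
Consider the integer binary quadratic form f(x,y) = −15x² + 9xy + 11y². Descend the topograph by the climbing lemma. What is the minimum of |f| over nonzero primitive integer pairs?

river: ρ → (11,13,-13)
river: ρ → (-13,13,11)
river: ρ → (11,9,-15)
river: ρ → (-15,21,5)
river: ρ → (5,19,-19)
river: ρ → (-19,19,5)
river: ρ → (5,21,-15)
river: ρ → (-15,9,11)
closes: descent 0, river 8
min |a| on river = 5

5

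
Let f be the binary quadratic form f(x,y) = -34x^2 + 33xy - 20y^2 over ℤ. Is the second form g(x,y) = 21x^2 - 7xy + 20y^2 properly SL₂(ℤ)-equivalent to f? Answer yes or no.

D₁ = -1631, D₂ = -1631
f is negative-definite; reduce −f:
−f: flip: (34,-33,20)→(20,33,34)
−f: translate: b→-7 (≡33 mod 40), so (20,33,34)→(20,-7,21)
−f: reduced (well bottom): (20,-7,21) with a≤c, −a<b≤a
flip sign back: reduced form of f is (-20,7,-21)
g: flip: (21,-7,20)→(20,7,21)
g: reduced (well bottom): (20,7,21) with a≤c, −a<b≤a
reduced forms (-20, 7, -21) vs (20, 7, 21) ⇒ inequivalent

no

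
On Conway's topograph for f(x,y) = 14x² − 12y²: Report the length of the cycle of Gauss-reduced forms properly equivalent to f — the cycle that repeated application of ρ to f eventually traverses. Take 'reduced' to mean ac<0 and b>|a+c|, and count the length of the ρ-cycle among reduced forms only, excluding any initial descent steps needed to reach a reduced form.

D = 672, ⌊√D⌋ = 25
descent: ρ → (-12,24,2)  [lands on river]
river: ρ → (2,24,-12)
ρ-cycle length = 2 (tail of 1 descent step not counted)

2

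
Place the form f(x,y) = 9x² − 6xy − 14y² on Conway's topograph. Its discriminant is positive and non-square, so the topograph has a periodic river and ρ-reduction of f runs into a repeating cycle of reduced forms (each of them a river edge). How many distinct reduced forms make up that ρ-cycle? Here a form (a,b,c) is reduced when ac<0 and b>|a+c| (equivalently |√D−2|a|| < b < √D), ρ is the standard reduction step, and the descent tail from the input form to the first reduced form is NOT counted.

D = 540, ⌊√D⌋ = 23
descent: ρ → (-14,6,9)  [lands on river]
river: ρ → (9,12,-11)
river: ρ → (-11,10,10)
river: ρ → (10,10,-11)
river: ρ → (-11,12,9)
river: ρ → (9,6,-14)
river: ρ → (-14,22,1)
river: ρ → (1,22,-14)
ρ-cycle length = 8 (tail of 1 descent step not counted)

8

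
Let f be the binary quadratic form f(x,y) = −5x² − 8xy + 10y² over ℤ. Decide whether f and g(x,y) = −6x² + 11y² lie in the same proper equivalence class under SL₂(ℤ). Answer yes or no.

D₁ = 264, D₂ = 264
river cycle of f (length 6): (10, 8, -5), (-5, 12, 6), (6, 12, -5), (-5, 8, 10), (10, 12, -3), (-3, 12, 10)
river cycle of g (length 6): (-6, 12, 5), (5, 8, -10), (-10, 12, 3), (3, 12, -10), (-10, 8, 5), (5, 12, -6)
cycles differ ⇒ inequivalent

no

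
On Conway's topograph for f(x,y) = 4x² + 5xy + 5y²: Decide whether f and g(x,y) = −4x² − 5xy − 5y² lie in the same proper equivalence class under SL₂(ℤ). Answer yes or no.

D₁ = -55, D₂ = -55
f: translate: b→-3 (≡5 mod 8), so (4,5,5)→(4,-3,4)
f: flip: (4,-3,4)→(4,3,4)
f: reduced (well bottom): (4,3,4) with a≤c, −a<b≤a
g is negative-definite; reduce −g:
−g: translate: b→-3 (≡5 mod 8), so (4,5,5)→(4,-3,4)
−g: flip: (4,-3,4)→(4,3,4)
−g: reduced (well bottom): (4,3,4) with a≤c, −a<b≤a
flip sign back: reduced form of g is (-4,-3,-4)
reduced forms (4, 3, 4) vs (-4, -3, -4) ⇒ inequivalent

no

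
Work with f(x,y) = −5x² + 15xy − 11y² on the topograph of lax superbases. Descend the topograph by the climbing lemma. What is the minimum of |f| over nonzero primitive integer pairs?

descent: ρ → (-11,7,-1)
descent: ρ → (-1,1,1)  [lands on river]
river: ρ → (1,1,-1)
closes: descent 2, river 2
min |a| on river = 1

1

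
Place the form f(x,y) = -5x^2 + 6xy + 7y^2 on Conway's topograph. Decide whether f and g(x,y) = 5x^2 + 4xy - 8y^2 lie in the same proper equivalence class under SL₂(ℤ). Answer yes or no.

D₁ = 176, D₂ = 176
river cycle of f (length 8): (7, 8, -4), (-4, 8, 7), (7, 6, -5), (-5, 4, 8), (8, 12, -1), (-1, 12, 8), (8, 4, -5), (-5, 6, 7)
river cycle of g (length 8): (-8, 12, 1), (1, 12, -8), (-8, 4, 5), (5, 6, -7), (-7, 8, 4), (4, 8, -7), (-7, 6, 5), (5, 4, -8)
cycles differ ⇒ inequivalent

no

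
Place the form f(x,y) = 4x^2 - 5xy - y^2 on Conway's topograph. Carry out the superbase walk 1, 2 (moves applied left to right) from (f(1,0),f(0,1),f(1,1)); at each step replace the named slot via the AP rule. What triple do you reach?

start (4,-1,-2) = (f(1,0),f(0,1),f(1,1))
replace slot 1: 2·((-1)+(-2)) − 4 = -10 → (-10,-1,-2)
replace slot 2: 2·((-10)+(-2)) − (-1) = -23 → (-10,-23,-2)

-10,-23,-2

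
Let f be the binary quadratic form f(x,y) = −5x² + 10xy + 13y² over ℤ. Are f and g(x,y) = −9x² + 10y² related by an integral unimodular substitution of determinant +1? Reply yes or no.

D₁ = 360, D₂ = 360
river cycle of f (length 4): (13, 16, -2), (-2, 16, 13), (13, 10, -5), (-5, 10, 13)
river cycle of g (length 2): (-9, 18, 1), (1, 18, -9)
cycles differ ⇒ inequivalent

no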